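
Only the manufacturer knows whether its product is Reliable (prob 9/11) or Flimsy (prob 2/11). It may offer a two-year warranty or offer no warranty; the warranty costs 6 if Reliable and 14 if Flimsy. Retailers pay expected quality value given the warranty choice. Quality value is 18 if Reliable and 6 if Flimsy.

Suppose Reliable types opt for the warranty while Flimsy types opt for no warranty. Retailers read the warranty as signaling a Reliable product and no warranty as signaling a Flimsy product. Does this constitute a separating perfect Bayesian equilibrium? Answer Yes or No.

Yes

Under these beliefs, the warranty earns price 18 and no warranty earns price 6.
Reliable: the warranty nets 18 − 6 = 12; no warranty nets 6. Reliable prefers the warranty.
Flimsy: the warranty nets 18 − 14 = 4; no warranty nets 6. Flimsy prefers no warranty.
Neither type deviates, so the separating profile is an equilibrium.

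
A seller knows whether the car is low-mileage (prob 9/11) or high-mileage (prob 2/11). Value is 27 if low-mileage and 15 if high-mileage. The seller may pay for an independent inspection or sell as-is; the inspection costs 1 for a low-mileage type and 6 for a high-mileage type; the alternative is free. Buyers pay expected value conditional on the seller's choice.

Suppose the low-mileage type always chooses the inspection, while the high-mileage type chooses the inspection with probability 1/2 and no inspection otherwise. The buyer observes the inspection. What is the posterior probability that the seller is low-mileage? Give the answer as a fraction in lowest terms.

9/10

P(the inspection) = (9/11)·1 + (2/11)·(1/2) = 10/11.
By Bayes' rule, P(low-mileage | the inspection) = (9/11) / (10/11) = 9/10.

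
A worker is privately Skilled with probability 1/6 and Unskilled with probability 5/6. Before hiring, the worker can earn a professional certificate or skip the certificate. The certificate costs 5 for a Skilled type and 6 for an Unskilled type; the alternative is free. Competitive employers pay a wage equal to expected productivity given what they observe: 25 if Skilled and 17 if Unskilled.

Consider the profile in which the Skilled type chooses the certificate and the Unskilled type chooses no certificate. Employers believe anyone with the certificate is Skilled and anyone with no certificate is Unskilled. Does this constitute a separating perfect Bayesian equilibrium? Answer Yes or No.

No

Under these beliefs, the certificate earns wage 25 and no certificate earns wage 17.
Skilled: the certificate nets 25 − 5 = 20; no certificate nets 17. Skilled prefers the certificate.
Unskilled: the certificate nets 25 − 6 = 19; no certificate nets 17. Unskilled would deviate to the certificate.
Unskilled has a profitable deviation, so the profile is not an equilibrium.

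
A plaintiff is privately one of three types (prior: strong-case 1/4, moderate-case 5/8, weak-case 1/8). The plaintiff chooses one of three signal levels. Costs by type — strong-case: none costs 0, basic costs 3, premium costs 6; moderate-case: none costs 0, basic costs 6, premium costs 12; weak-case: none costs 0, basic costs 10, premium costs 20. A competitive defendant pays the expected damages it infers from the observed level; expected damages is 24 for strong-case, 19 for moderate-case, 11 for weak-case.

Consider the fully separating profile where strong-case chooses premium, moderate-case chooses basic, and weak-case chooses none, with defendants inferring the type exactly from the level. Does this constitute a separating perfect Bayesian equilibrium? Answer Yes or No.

Yes

Separating settlements: premium → 24, basic → 19, none → 11.
strong-case (assigned premium): none: 11 − 0 = 11; basic: 19 − 3 = 16; premium: 24 − 6 = 18. strong-case stays.
moderate-case (assigned basic): none: 11 − 0 = 11; basic: 19 − 6 = 13; premium: 24 − 12 = 12. moderate-case stays.
weak-case (assigned none): none: 11 − 0 = 11; basic: 19 − 10 = 9; premium: 24 − 20 = 4. weak-case stays.
Every type prefers its assigned level; separation holds.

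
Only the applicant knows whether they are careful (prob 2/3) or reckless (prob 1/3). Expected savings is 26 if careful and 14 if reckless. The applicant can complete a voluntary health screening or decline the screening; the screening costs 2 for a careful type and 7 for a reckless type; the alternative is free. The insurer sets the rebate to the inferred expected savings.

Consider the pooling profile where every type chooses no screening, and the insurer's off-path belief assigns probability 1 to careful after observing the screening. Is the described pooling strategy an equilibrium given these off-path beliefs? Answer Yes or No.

On path, the insurer holds the prior and pays 2/3·26 + 1/3·14 = 22. Off path (the screening), believing careful, it pays 26.
careful: no screening nets 22; the screening nets 26 − 2 = 24. careful would deviate.
reckless: no screening nets 22; the screening nets 26 − 7 = 19. reckless stays.
A type deviates, so pooling fails.

No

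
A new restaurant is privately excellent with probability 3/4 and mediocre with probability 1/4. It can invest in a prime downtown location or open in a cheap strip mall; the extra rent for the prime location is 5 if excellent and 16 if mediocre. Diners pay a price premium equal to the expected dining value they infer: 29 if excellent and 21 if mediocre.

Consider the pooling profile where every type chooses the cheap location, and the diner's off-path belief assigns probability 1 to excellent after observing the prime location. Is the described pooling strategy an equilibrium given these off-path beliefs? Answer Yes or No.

On path, the diner holds the prior and pays 3/4·29 + 1/4·21 = 27. Off path (the prime location), believing excellent, it pays 29.
excellent: the cheap location nets 27; the prime location nets 29 − 5 = 24. excellent stays.
mediocre: the cheap location nets 27; the prime location nets 29 − 16 = 13. mediocre stays.
No type deviates, so pooling is sustained.

Yes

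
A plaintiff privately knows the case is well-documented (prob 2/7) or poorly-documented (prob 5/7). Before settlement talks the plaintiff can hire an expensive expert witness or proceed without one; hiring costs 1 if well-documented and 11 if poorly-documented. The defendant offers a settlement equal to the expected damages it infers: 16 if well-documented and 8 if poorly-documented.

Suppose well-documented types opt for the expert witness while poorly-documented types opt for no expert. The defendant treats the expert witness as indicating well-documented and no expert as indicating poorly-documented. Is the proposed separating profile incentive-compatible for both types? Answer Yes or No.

Yes

Under these beliefs, the expert witness earns settlement 16 and no expert earns settlement 8.
well-documented: the expert witness nets 16 − 1 = 15; no expert nets 8. well-documented prefers the expert witness.
poorly-documented: the expert witness nets 16 − 11 = 5; no expert nets 8. poorly-documented prefers no expert.
Neither type deviates, so the separating profile is an equilibrium.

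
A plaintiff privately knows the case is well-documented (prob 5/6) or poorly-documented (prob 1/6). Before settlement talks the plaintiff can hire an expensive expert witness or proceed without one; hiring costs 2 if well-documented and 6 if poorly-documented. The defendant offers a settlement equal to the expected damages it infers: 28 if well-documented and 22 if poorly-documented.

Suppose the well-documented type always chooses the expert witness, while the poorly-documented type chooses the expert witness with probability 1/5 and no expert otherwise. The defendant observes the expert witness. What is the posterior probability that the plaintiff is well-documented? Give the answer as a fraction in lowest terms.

P(the expert witness) = (5/6)·1 + (1/6)·(1/5) = 13/15.
By Bayes' rule, P(well-documented | the expert witness) = (5/6) / (13/15) = 25/26.

25/26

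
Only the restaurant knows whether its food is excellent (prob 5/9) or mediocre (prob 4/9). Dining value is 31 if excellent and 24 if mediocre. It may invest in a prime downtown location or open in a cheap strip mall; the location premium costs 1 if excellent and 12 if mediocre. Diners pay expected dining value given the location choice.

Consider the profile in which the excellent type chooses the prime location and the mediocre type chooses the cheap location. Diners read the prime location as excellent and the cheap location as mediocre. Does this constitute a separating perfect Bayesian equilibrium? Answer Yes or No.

Yes

Under these beliefs, the prime location earns price premium 31 and the cheap location earns price premium 24.
excellent: the prime location nets 31 − 1 = 30; the cheap location nets 24. excellent prefers the prime location.
mediocre: the prime location nets 31 − 12 = 19; the cheap location nets 24. mediocre prefers the cheap location.
Neither type deviates, so the separating profile is an equilibrium.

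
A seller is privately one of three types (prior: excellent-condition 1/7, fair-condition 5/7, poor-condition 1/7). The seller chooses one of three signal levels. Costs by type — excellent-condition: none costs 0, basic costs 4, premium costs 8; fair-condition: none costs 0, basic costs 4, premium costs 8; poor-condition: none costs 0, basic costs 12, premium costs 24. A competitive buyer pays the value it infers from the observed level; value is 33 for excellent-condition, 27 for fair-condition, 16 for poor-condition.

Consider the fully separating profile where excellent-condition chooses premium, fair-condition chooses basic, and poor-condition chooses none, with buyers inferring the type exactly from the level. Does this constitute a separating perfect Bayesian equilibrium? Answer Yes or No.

Separating prices: premium → 33, basic → 27, none → 16.
excellent-condition (assigned premium): none: 16 − 0 = 16; basic: 27 − 4 = 23; premium: 33 − 8 = 25. excellent-condition stays.
fair-condition (assigned basic): none: 16 − 0 = 16; basic: 27 − 4 = 23; premium: 33 − 8 = 25. fair-condition prefers premium.
poor-condition (assigned none): none: 16 − 0 = 16; basic: 27 − 12 = 15; premium: 33 − 24 = 9. poor-condition stays.
At least one type deviates; the separating profile fails.

No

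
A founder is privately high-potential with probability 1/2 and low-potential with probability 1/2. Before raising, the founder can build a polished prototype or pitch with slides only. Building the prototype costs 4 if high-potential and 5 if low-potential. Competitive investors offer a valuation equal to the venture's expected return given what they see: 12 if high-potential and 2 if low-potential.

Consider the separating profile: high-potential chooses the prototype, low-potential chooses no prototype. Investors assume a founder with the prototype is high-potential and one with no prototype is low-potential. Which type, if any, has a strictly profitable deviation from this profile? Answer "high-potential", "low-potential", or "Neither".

low-potential

The prototype pays 12; no prototype pays 2.
high-potential: assigned the prototype, nets 12 − 4 = 8; deviating to no prototype nets 2.
low-potential: assigned no prototype, nets 2; deviating to the prototype nets 12 − 5 = 7.
The low-potential type gains 5 by deviating.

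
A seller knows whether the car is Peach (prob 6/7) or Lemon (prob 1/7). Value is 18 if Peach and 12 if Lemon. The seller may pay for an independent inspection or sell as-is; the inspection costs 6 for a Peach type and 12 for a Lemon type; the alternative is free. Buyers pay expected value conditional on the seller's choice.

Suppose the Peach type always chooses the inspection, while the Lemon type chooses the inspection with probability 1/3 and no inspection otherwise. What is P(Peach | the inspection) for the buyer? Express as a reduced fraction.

18/19

P(the inspection) = (6/7)·1 + (1/7)·(1/3) = 19/21.
By Bayes' rule, P(Peach | the inspection) = (6/7) / (19/21) = 18/19.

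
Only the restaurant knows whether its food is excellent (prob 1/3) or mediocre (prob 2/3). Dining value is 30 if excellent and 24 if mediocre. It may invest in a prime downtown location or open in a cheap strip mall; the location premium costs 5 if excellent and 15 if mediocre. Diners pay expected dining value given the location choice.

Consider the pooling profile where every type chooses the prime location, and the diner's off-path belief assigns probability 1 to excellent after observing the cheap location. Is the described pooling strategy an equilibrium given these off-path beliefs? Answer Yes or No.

No

On path, the diner holds the prior and pays 1/3·30 + 2/3·24 = 26. Off path (the cheap location), believing excellent, it pays 30.
excellent: the prime location nets 26 − 5 = 21; the cheap location nets 30. excellent would deviate.
mediocre: the prime location nets 26 − 15 = 11; the cheap location nets 30. mediocre would deviate.
A type deviates, so pooling fails.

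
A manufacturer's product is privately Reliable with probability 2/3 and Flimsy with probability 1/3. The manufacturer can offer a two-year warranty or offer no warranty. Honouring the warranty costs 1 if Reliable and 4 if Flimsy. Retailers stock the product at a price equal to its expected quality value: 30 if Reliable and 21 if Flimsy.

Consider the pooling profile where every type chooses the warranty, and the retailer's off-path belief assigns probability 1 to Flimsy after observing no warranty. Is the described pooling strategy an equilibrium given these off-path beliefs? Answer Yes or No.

On path, the retailer holds the prior and pays 2/3·30 + 1/3·21 = 27. Off path (no warranty), believing Flimsy, it pays 21.
Reliable: the warranty nets 27 − 1 = 26; no warranty nets 21. Reliable stays.
Flimsy: the warranty nets 27 − 4 = 23; no warranty nets 21. Flimsy stays.
No type deviates, so pooling is sustained.

Yes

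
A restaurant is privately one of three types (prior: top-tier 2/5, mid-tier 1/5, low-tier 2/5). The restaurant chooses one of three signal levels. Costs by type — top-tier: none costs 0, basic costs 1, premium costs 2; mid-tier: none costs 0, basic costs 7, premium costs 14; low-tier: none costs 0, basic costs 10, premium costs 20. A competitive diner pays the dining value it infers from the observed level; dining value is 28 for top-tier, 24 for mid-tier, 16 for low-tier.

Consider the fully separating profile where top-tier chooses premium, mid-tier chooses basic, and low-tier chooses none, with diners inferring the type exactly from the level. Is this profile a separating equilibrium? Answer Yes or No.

Separating price premiums: premium → 28, basic → 24, none → 16.
top-tier (assigned premium): none: 16 − 0 = 16; basic: 24 − 1 = 23; premium: 28 − 2 = 26. top-tier stays.
mid-tier (assigned basic): none: 16 − 0 = 16; basic: 24 − 7 = 17; premium: 28 − 14 = 14. mid-tier stays.
low-tier (assigned none): none: 16 − 0 = 16; basic: 24 − 10 = 14; premium: 28 − 20 = 8. low-tier stays.
Every type prefers its assigned level; separation holds.

Yes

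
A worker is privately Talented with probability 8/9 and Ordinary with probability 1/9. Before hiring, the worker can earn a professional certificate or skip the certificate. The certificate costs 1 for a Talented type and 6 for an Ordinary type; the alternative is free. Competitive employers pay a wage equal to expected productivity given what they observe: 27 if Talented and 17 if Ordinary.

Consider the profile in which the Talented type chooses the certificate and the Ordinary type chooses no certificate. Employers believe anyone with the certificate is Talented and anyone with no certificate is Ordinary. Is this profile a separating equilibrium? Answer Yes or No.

Under these beliefs, the certificate earns wage 27 and no certificate earns wage 17.
Talented: the certificate nets 27 − 1 = 26; no certificate nets 17. Talented prefers the certificate.
Ordinary: the certificate nets 27 − 6 = 21; no certificate nets 17. Ordinary would deviate to the certificate.
Ordinary has a profitable deviation, so the profile is not an equilibrium.

No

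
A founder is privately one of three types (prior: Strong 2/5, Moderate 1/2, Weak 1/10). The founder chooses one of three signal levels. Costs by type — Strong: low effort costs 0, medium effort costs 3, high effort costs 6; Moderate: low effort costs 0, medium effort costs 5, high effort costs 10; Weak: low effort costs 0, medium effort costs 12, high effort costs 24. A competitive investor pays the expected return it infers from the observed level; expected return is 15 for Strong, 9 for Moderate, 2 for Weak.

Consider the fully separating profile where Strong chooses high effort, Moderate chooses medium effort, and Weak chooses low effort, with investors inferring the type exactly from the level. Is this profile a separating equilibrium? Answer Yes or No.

Separating valuations: high effort → 15, medium effort → 9, low effort → 2.
Strong (assigned high effort): low effort: 2 − 0 = 2; medium effort: 9 − 3 = 6; high effort: 15 − 6 = 9. Strong stays.
Moderate (assigned medium effort): low effort: 2 − 0 = 2; medium effort: 9 − 5 = 4; high effort: 15 − 10 = 5. Moderate prefers high effort.
Weak (assigned low effort): low effort: 2 − 0 = 2; medium effort: 9 − 12 = -3; high effort: 15 − 24 = -9. Weak stays.
At least one type deviates; the separating profile fails.

No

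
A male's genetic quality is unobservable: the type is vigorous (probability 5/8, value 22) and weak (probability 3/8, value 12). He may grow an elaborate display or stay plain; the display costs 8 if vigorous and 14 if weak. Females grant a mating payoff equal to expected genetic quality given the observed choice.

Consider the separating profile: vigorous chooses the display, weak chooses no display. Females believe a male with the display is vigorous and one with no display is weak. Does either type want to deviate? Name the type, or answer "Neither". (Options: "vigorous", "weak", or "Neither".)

The display pays 22; no display pays 12.
vigorous: assigned the display, nets 22 − 8 = 14; deviating to no display nets 12.
weak: assigned no display, nets 12; deviating to the display nets 22 − 14 = 8.
Both types strictly prefer their assigned action; no profitable deviation.

Neither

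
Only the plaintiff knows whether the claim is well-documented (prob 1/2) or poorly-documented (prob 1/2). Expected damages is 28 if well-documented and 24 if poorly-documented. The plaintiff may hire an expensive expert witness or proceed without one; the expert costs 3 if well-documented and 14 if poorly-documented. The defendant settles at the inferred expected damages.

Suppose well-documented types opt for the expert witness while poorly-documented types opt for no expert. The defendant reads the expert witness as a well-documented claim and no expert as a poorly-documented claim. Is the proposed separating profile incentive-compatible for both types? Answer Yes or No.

Under these beliefs, the expert witness earns settlement 28 and no expert earns settlement 24.
well-documented: the expert witness nets 28 − 3 = 25; no expert nets 24. well-documented prefers the expert witness.
poorly-documented: the expert witness nets 28 − 14 = 14; no expert nets 24. poorly-documented prefers no expert.
Neither type deviates, so the separating profile is an equilibrium.

Yes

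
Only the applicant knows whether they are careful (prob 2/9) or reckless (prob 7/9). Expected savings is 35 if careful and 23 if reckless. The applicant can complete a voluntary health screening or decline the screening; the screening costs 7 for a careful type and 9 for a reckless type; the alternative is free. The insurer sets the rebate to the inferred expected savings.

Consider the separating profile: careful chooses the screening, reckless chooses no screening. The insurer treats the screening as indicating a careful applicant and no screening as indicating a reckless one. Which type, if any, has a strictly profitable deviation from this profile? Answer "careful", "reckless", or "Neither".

The screening pays 35; no screening pays 23.
careful: assigned the screening, nets 35 − 7 = 28; deviating to no screening nets 23.
reckless: assigned no screening, nets 23; deviating to the screening nets 35 − 9 = 26.
The reckless type gains 3 by deviating.

reckless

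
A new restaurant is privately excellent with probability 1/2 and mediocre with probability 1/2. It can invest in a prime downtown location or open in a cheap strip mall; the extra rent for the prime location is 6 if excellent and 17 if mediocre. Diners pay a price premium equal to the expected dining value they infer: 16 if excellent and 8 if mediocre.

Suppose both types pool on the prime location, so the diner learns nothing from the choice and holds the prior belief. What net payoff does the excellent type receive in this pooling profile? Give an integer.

Pooled price premium = 1/2·16 + 1/2·8 = 12.
excellent pays cost 6 for the prime location, so net payoff = 12 − 6 = 6.

6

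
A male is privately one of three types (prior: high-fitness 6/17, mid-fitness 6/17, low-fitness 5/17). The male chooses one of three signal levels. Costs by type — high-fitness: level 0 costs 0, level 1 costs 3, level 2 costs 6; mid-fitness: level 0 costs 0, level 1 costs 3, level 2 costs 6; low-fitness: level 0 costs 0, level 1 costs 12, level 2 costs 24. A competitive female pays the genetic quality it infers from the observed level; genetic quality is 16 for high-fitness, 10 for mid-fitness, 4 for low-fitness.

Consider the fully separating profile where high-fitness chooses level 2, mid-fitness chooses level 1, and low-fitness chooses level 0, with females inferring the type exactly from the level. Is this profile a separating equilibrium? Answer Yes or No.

No

Separating mating payoffs: level 2 → 16, level 1 → 10, level 0 → 4.
high-fitness (assigned level 2): level 0: 4 − 0 = 4; level 1: 10 − 3 = 7; level 2: 16 − 6 = 10. high-fitness stays.
mid-fitness (assigned level 1): level 0: 4 − 0 = 4; level 1: 10 − 3 = 7; level 2: 16 − 6 = 10. mid-fitness prefers level 2.
low-fitness (assigned level 0): level 0: 4 − 0 = 4; level 1: 10 − 12 = -2; level 2: 16 − 24 = -8. low-fitness stays.
At least one type deviates; the separating profile fails.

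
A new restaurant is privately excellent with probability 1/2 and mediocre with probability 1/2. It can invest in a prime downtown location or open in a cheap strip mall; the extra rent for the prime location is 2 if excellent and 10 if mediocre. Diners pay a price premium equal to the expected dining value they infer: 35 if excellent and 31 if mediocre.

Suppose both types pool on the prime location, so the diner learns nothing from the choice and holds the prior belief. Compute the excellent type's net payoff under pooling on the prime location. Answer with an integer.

31

Pooled price premium = 1/2·35 + 1/2·31 = 33.
excellent pays cost 2 for the prime location, so net payoff = 33 − 2 = 31.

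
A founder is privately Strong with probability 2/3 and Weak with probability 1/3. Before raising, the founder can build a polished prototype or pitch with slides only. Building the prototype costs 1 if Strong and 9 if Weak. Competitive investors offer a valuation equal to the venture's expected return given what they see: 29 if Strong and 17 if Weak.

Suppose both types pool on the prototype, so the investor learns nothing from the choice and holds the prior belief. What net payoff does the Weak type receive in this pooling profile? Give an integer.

16

Pooled valuation = 2/3·29 + 1/3·17 = 25.
Weak pays cost 9 for the prototype, so net payoff = 25 − 9 = 16.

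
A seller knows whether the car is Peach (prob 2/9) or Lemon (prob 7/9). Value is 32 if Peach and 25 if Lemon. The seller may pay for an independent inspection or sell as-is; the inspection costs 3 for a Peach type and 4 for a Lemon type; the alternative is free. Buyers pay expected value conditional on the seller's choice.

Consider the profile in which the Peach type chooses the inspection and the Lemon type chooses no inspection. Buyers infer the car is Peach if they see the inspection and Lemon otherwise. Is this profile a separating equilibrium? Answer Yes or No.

No

Under these beliefs, the inspection earns price 32 and no inspection earns price 25.
Peach: the inspection nets 32 − 3 = 29; no inspection nets 25. Peach prefers the inspection.
Lemon: the inspection nets 32 − 4 = 28; no inspection nets 25. Lemon would deviate to the inspection.
Lemon has a profitable deviation, so the profile is not an equilibrium.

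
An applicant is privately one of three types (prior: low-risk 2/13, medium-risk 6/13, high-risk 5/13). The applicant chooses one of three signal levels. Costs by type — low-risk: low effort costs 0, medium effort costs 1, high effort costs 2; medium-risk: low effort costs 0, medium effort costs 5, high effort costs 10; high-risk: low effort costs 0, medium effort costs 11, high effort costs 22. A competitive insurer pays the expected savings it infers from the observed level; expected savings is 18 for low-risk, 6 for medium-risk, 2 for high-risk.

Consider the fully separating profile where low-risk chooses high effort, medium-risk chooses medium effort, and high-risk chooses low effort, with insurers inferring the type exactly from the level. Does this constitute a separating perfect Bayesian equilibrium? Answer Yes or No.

Separating rebates: high effort → 18, medium effort → 6, low effort → 2.
low-risk (assigned high effort): low effort: 2 − 0 = 2; medium effort: 6 − 1 = 5; high effort: 18 − 2 = 16. low-risk stays.
medium-risk (assigned medium effort): low effort: 2 − 0 = 2; medium effort: 6 − 5 = 1; high effort: 18 − 10 = 8. medium-risk prefers high effort.
high-risk (assigned low effort): low effort: 2 − 0 = 2; medium effort: 6 − 11 = -5; high effort: 18 − 22 = -4. high-risk stays.
At least one type deviates; the separating profile fails.

No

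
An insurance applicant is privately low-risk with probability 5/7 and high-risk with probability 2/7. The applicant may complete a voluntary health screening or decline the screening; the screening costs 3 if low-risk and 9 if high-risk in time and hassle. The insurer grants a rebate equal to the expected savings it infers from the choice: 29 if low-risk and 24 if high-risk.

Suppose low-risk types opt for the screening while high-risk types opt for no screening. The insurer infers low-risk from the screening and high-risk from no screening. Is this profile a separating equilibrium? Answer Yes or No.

Yes

Under these beliefs, the screening earns rebate 29 and no screening earns rebate 24.
low-risk: the screening nets 29 − 3 = 26; no screening nets 24. low-risk prefers the screening.
high-risk: the screening nets 29 − 9 = 20; no screening nets 24. high-risk prefers no screening.
Neither type deviates, so the separating profile is an equilibrium.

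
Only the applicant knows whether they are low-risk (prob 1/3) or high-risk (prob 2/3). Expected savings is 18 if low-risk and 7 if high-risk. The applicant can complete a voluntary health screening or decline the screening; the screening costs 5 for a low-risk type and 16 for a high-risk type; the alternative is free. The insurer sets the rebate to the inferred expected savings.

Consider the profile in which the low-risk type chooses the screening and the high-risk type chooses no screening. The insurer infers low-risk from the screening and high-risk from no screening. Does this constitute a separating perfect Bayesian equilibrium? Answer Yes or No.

Under these beliefs, the screening earns rebate 18 and no screening earns rebate 7.
low-risk: the screening nets 18 − 5 = 13; no screening nets 7. low-risk prefers the screening.
high-risk: the screening nets 18 − 16 = 2; no screening nets 7. high-risk prefers no screening.
Neither type deviates, so the separating profile is an equilibrium.

Yes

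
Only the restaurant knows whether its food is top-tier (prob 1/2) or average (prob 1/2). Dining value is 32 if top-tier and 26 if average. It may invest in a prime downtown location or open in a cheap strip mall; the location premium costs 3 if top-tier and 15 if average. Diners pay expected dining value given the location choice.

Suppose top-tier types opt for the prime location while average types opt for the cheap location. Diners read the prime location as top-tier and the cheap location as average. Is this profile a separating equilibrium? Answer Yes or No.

Under these beliefs, the prime location earns price premium 32 and the cheap location earns price premium 26.
top-tier: the prime location nets 32 − 3 = 29; the cheap location nets 26. top-tier prefers the prime location.
average: the prime location nets 32 − 15 = 17; the cheap location nets 26. average prefers the cheap location.
Neither type deviates, so the separating profile is an equilibrium.

Yes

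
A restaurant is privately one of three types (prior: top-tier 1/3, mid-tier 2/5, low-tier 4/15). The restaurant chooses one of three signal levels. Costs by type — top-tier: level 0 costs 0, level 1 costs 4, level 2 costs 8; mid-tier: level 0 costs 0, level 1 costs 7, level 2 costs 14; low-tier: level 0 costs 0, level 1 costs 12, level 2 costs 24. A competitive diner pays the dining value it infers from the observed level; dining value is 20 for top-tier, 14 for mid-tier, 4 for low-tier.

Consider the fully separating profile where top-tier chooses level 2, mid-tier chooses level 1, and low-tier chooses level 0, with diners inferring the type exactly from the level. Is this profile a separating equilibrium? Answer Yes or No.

Separating price premiums: level 2 → 20, level 1 → 14, level 0 → 4.
top-tier (assigned level 2): level 0: 4 − 0 = 4; level 1: 14 − 4 = 10; level 2: 20 − 8 = 12. top-tier stays.
mid-tier (assigned level 1): level 0: 4 − 0 = 4; level 1: 14 − 7 = 7; level 2: 20 − 14 = 6. mid-tier stays.
low-tier (assigned level 0): level 0: 4 − 0 = 4; level 1: 14 − 12 = 2; level 2: 20 − 24 = -4. low-tier stays.
Every type prefers its assigned level; separation holds.

Yes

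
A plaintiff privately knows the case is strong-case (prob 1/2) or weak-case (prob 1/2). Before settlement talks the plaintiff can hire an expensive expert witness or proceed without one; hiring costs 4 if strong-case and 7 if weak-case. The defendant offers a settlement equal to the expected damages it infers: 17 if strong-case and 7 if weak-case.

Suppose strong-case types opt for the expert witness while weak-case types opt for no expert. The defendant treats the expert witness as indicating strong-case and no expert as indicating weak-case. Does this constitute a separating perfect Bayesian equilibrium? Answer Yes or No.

Under these beliefs, the expert witness earns settlement 17 and no expert earns settlement 7.
strong-case: the expert witness nets 17 − 4 = 13; no expert nets 7. strong-case prefers the expert witness.
weak-case: the expert witness nets 17 − 7 = 10; no expert nets 7. weak-case would deviate to the expert witness.
weak-case has a profitable deviation, so the profile is not an equilibrium.

No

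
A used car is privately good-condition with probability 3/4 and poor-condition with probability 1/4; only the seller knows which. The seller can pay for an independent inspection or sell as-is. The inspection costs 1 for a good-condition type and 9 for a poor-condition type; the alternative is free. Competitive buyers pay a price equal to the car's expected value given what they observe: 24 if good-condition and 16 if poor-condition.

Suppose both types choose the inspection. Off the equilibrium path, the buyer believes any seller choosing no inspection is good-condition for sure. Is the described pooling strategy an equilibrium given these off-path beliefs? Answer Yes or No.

On path, the buyer holds the prior and pays 3/4·24 + 1/4·16 = 22. Off path (no inspection), believing good-condition, it pays 24.
good-condition: the inspection nets 22 − 1 = 21; no inspection nets 24. good-condition would deviate.
poor-condition: the inspection nets 22 − 9 = 13; no inspection nets 24. poor-condition would deviate.
A type deviates, so pooling fails.

No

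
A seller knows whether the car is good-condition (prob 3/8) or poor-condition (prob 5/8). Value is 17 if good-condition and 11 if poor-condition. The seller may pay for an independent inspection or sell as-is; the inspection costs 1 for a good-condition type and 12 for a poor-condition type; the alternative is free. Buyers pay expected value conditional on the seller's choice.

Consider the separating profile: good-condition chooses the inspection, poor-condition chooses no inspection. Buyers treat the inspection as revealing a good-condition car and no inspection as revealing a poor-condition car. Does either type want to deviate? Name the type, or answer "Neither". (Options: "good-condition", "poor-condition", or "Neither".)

The inspection pays 17; no inspection pays 11.
good-condition: assigned the inspection, nets 17 − 1 = 16; deviating to no inspection nets 11.
poor-condition: assigned no inspection, nets 11; deviating to the inspection nets 17 − 12 = 5.
Both types strictly prefer their assigned action; no profitable deviation.

Neither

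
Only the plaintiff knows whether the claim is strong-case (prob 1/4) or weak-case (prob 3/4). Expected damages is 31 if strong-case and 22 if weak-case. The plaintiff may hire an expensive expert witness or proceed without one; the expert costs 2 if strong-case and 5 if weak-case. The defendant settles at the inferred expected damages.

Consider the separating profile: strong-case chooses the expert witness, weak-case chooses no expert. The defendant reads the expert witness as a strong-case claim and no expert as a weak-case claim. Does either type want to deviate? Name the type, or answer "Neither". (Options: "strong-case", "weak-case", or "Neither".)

weak-case

The expert witness pays 31; no expert pays 22.
strong-case: assigned the expert witness, nets 31 − 2 = 29; deviating to no expert nets 22.
weak-case: assigned no expert, nets 22; deviating to the expert witness nets 31 − 5 = 26.
The weak-case type gains 4 by deviating.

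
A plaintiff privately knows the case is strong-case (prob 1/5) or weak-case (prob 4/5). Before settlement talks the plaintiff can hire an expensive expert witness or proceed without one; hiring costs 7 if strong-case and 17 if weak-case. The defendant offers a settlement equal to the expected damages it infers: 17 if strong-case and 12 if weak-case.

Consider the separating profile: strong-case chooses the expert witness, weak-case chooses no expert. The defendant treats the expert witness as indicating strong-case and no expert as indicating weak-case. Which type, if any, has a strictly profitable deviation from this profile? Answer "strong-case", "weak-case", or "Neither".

The expert witness pays 17; no expert pays 12.
strong-case: assigned the expert witness, nets 17 − 7 = 10; deviating to no expert nets 12.
weak-case: assigned no expert, nets 12; deviating to the expert witness nets 17 − 17 = 0.
The strong-case type gains 2 by deviating.

strong-case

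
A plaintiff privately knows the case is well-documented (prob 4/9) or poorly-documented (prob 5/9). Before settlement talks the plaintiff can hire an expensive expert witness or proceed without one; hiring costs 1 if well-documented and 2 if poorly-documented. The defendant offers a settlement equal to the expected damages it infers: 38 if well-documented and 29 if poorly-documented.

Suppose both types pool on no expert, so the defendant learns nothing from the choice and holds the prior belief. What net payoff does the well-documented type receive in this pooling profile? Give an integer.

Pooled settlement = 4/9·38 + 5/9·29 = 33.
well-documented pays no cost for no expert, so net payoff = 33.

33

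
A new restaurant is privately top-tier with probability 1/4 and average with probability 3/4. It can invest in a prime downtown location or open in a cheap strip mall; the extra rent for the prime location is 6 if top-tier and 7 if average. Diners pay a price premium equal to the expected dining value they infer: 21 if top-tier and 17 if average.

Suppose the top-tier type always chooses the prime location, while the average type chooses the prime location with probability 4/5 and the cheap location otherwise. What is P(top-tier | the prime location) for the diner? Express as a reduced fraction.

5/17

P(the prime location) = (1/4)·1 + (3/4)·(4/5) = 17/20.
By Bayes' rule, P(top-tier | the prime location) = (1/4) / (17/20) = 5/17.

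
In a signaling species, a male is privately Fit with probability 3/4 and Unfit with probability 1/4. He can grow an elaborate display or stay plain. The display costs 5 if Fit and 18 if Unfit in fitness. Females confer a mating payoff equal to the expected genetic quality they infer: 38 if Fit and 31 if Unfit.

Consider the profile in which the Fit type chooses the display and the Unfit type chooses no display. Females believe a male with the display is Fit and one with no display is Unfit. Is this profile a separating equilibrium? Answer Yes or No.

Under these beliefs, the display earns mating payoff 38 and no display earns mating payoff 31.
Fit: the display nets 38 − 5 = 33; no display nets 31. Fit prefers the display.
Unfit: the display nets 38 − 18 = 20; no display nets 31. Unfit prefers no display.
Neither type deviates, so the separating profile is an equilibrium.

Yes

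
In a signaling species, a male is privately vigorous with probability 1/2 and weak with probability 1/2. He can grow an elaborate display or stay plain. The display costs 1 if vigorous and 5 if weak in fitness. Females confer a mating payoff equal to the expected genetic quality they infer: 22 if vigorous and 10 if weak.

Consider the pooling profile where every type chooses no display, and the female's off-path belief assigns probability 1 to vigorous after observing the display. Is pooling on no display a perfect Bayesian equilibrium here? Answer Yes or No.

No

On path, the female holds the prior and pays 1/2·22 + 1/2·10 = 16. Off path (the display), believing vigorous, it pays 22.
vigorous: no display nets 16; the display nets 22 − 1 = 21. vigorous would deviate.
weak: no display nets 16; the display nets 22 − 5 = 17. weak would deviate.
A type deviates, so pooling fails.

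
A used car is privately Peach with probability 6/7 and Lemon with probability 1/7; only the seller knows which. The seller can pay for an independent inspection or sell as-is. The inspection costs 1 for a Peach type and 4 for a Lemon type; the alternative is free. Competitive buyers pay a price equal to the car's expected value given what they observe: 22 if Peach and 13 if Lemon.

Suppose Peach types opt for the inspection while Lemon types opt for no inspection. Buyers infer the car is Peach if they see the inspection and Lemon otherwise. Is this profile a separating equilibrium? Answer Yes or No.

Under these beliefs, the inspection earns price 22 and no inspection earns price 13.
Peach: the inspection nets 22 − 1 = 21; no inspection nets 13. Peach prefers the inspection.
Lemon: the inspection nets 22 − 4 = 18; no inspection nets 13. Lemon would deviate to the inspection.
Lemon has a profitable deviation, so the profile is not an equilibrium.

No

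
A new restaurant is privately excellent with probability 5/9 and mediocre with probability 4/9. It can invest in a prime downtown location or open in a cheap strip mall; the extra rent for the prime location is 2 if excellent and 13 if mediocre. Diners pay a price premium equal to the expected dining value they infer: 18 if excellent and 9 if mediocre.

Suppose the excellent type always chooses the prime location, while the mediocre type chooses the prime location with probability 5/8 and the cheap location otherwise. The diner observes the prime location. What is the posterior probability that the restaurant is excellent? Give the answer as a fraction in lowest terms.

2/3

P(the prime location) = (5/9)·1 + (4/9)·(5/8) = 5/6.
By Bayes' rule, P(excellent | the prime location) = (5/9) / (5/6) = 2/3.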